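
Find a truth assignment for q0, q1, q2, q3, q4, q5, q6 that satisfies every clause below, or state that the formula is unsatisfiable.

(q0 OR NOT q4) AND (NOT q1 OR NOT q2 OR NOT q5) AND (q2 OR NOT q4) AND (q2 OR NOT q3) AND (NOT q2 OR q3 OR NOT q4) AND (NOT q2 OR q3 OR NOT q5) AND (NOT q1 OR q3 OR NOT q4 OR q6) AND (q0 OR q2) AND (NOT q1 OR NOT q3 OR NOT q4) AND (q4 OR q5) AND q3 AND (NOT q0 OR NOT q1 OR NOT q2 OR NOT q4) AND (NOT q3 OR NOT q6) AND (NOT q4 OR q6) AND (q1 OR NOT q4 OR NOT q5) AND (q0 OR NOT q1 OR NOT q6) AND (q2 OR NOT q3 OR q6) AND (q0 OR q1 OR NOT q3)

q0 = True, q1 = False, q2 = True, q3 = True, q4 = False, q5 = True, q6 = False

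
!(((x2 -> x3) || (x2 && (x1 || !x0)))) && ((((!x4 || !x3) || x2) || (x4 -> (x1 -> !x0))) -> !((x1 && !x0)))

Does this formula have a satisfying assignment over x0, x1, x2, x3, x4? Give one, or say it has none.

x0 = True, x1 = False, x2 = True, x3 = False, x4 = False

  !(((x2 -> x3) || (x2 && (x1 || !x0)))) = True
    (x2 -> x3) || (x2 && (x1 || !x0)) = False
      x2 -> x3 = False
      x2 && (x1 || !x0) = False
        x1 || !x0 = False
          !x0 = False
  (((!x4 || !x3) || x2) || (x4 -> (x1 -> !x0))) -> !((x1 && !x0)) = True
    ((!x4 || !x3) || x2) || (x4 -> (x1 -> !x0)) = True
      (!x4 || !x3) || x2 = True
        !x4 || !x3 = True
          !x4 = True
          !x3 = True
      x4 -> (x1 -> !x0) = True
        x1 -> !x0 = True
          !x0 = False
    !((x1 && !x0)) = True
      x1 && !x0 = False
        !x0 = False
Both conjuncts True, so the formula holds.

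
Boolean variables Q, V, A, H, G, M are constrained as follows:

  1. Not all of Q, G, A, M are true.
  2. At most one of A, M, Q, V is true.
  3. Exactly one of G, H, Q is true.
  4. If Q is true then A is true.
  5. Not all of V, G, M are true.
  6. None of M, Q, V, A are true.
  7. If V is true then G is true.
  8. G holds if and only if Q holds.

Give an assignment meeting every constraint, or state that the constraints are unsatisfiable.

Q = False, V = False, A = False, H = True, G = False, M = False

  (1) {Q, G, A, M}: 0/4 true — not all ✓
  (2) {A, M, Q, V}: 0 true — at most one ✓
  (3) {G, H, Q}: 1 true — exactly one ✓
  (4) Q=F ⇒ A: vacuous ✓
  (5) {V, G, M}: 0/3 true — not all ✓
  (6) {M, Q, V, A}: 0 true — none ✓
  (7) V=F ⇒ G: vacuous ✓
  (8) G=F, Q=F — same ✓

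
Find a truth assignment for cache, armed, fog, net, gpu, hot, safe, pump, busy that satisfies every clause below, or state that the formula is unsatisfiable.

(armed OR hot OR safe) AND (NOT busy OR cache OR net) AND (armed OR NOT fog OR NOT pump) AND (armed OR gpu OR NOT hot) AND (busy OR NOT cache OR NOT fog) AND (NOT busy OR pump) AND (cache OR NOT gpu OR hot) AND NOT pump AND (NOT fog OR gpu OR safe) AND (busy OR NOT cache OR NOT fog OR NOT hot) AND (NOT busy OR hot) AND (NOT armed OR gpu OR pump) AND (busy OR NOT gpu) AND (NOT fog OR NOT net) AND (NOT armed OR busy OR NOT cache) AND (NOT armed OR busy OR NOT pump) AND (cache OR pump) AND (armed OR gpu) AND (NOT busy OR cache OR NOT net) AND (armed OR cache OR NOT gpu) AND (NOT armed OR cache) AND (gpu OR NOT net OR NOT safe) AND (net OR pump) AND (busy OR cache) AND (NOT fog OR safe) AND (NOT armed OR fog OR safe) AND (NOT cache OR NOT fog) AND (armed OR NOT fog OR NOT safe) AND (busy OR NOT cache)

Unsatisfiable — no assignment works.

Case cache = True:
  (NOT pump) forces pump = False.
  (NOT busy OR pump) forces busy = False.
  Clause (busy OR NOT cache) is falsified — contradiction.
Case cache = False:
  (NOT pump) forces pump = False.
  Clause (cache OR pump) is falsified — contradiction.
Both cases fail, so the formula is unsatisfiable.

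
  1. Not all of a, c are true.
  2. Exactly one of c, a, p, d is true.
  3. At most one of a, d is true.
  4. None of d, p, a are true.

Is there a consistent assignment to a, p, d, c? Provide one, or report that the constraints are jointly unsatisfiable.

a: False; p: False; d: False; c: True

  (1) {a, c}: 1/2 true — not all ✓
  (2) {c, a, p, d}: 1 true — exactly one ✓
  (3) {a, d}: 0 true — at most one ✓
  (4) {d, p, a}: 0 true — none ✓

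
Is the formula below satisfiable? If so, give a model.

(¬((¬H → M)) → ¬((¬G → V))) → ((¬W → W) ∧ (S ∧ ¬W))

G: True, S: False, V: False, H: False, W: True, M: False

  (¬((¬H → M)) → ¬((¬G → V))) → ((¬W → W) ∧ (S ∧ ¬W)) = True
    ¬((¬H → M)) → ¬((¬G → V)) = False
      ¬((¬H → M)) = True
        ¬H → M = False
          ¬H = True
      ¬((¬G → V)) = False
        ¬G → V = True
          ¬G = False
    (¬W → W) ∧ (S ∧ ¬W) = False
      ¬W → W = True
        ¬W = False
      S ∧ ¬W = False
        ¬W = False
The formula evaluates to True.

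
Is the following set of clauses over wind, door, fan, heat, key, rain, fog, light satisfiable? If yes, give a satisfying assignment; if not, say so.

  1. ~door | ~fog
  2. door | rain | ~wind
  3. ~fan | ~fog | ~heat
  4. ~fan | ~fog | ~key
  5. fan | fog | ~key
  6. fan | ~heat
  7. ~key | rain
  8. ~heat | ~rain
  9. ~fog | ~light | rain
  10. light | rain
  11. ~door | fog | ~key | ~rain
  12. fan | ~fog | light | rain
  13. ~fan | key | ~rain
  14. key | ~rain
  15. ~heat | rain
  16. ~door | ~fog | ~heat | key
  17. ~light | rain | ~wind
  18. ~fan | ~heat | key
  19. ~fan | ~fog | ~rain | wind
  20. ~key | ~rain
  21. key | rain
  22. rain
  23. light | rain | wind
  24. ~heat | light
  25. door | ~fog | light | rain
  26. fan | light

Case key = True:
  (~key | rain) forces rain = True.
  Clause (~key | ~rain) is falsified — contradiction.
Case key = False:
  (key | ~rain) forces rain = False.
  Clause (key | rain) is falsified — contradiction.
Both cases fail, so the formula is unsatisfiable.

The formula is unsatisfiable.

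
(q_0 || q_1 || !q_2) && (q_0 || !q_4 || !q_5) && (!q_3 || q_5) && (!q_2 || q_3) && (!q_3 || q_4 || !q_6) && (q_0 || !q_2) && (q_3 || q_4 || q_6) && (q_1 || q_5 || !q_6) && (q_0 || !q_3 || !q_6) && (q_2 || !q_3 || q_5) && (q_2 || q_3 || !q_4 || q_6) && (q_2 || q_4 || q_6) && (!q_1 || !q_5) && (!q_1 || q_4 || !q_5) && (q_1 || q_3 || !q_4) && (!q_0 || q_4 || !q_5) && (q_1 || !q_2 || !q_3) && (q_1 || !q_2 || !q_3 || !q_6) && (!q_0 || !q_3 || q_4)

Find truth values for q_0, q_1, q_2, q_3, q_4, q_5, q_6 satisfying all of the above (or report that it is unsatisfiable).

q_0: False; q_1: True; q_2: False; q_3: False; q_4: True; q_5: False; q_6: True

Set q_0 = False.
  then (q_0 || !q_2) forces q_2 = False.
Set q_1 = True.
  then (!q_1 || !q_5) forces q_5 = False.
  then (!q_3 || q_5) forces q_3 = False.
Set q_4 = True.
  then (q_2 || q_3 || !q_4 || q_6) forces q_6 = True.
All clauses satisfied.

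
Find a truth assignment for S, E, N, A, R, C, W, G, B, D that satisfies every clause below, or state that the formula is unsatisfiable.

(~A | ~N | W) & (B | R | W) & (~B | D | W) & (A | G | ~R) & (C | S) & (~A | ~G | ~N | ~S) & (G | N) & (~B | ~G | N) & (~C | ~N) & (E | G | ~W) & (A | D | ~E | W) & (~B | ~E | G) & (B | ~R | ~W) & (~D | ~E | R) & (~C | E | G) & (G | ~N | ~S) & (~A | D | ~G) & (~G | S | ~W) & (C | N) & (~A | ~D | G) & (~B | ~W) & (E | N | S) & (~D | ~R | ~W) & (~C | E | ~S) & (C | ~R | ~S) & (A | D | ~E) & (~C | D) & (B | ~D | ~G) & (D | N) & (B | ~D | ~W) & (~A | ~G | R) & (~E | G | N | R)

Set S = True.
Set E = False.
  then (~C | E | ~S) forces C = False.
  then (C | ~R | ~S) forces R = False.
  then (C | N) forces N = True.
  then (G | ~N | ~S) forces G = True.
  then (~A | ~G | R) forces A = False.
Set W = False.
  then (B | R | W) forces B = True.
  then (~B | D | W) forces D = True.
All clauses satisfied.

S = True, E = False, N = True, A = False, R = False, C = False, W = False, G = True, B = True, D = True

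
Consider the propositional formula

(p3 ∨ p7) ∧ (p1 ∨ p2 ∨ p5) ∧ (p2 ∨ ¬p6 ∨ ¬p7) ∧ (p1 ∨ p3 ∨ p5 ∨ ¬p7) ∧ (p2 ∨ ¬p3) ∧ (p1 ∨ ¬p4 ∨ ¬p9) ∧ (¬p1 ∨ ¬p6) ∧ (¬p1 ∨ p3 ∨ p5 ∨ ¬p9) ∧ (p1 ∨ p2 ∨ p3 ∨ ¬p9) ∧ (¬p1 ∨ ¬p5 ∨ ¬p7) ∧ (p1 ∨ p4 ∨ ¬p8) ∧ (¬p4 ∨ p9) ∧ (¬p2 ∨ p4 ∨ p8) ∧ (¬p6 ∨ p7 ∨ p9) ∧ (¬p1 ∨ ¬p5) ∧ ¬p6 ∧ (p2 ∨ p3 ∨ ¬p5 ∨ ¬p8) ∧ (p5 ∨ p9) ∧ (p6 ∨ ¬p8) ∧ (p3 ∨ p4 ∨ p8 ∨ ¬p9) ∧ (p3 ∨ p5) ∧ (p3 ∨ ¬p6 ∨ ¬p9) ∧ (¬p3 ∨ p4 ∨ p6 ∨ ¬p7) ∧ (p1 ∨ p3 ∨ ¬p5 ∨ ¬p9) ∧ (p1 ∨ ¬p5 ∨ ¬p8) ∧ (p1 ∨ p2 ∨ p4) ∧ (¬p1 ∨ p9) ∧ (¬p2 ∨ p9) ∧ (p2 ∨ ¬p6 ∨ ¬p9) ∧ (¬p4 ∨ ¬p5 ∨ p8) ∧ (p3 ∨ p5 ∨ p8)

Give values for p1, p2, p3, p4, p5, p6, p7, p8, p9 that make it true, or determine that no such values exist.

p1: True, p2: True, p3: True, p4: True, p5: False, p6: False, p7: False, p8: False, p9: True

Unit clause (¬p6) forces p6 = False.
In (p6 ∨ ¬p8) only ¬p8 is left, so p8 = False.
Set p1 = True.
  then (¬p1 ∨ ¬p5) forces p5 = False.
  then (p5 ∨ p9) forces p9 = True.
  then (p3 ∨ p5) forces p3 = True.
  then (p2 ∨ ¬p3) forces p2 = True.
  then (¬p2 ∨ p4 ∨ p8) forces p4 = True.
Set p7 = False.
All clauses satisfied.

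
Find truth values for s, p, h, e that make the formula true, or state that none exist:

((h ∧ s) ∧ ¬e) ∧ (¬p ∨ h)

s = True, p = False, h = True, e = False

  (h ∧ s) ∧ ¬e = True
    h ∧ s = True
    ¬e = True
  ¬p ∨ h = True
    ¬p = True
Both conjuncts True, so the formula holds.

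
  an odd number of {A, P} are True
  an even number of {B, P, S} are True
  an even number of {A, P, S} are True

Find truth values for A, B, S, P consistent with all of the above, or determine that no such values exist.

A: False; B: False; S: True; P: True

{A, P}: 1 true → odd ✓
{B, P, S}: 2 true → even ✓
{A, P, S}: 2 true → even ✓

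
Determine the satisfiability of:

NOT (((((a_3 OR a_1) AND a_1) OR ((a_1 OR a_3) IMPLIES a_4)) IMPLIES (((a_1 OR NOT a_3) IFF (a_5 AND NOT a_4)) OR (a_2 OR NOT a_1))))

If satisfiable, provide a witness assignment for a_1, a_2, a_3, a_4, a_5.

a_1 = True; a_2 = False; a_3 = True; a_4 = False; a_5 = False

  NOT (((((a_3 OR a_1) AND a_1) OR ((a_1 OR a_3) IMPLIES a_4)) IMPLIES (((a_1 OR NOT a_3) IFF (a_5 AND NOT a_4)) OR (a_2 OR NOT a_1)))) = True
    (((a_3 OR a_1) AND a_1) OR ((a_1 OR a_3) IMPLIES a_4)) IMPLIES (((a_1 OR NOT a_3) IFF (a_5 AND NOT a_4)) OR (a_2 OR NOT a_1)) = False
      ((a_3 OR a_1) AND a_1) OR ((a_1 OR a_3) IMPLIES a_4) = True
        (a_3 OR a_1) AND a_1 = True
          a_3 OR a_1 = True
        (a_1 OR a_3) IMPLIES a_4 = False
          a_1 OR a_3 = True
      ((a_1 OR NOT a_3) IFF (a_5 AND NOT a_4)) OR (a_2 OR NOT a_1) = False
        (a_1 OR NOT a_3) IFF (a_5 AND NOT a_4) = False
          a_1 OR NOT a_3 = True
            NOT a_3 = False
          a_5 AND NOT a_4 = False
            NOT a_4 = True
        a_2 OR NOT a_1 = False
          NOT a_1 = False
The formula evaluates to True.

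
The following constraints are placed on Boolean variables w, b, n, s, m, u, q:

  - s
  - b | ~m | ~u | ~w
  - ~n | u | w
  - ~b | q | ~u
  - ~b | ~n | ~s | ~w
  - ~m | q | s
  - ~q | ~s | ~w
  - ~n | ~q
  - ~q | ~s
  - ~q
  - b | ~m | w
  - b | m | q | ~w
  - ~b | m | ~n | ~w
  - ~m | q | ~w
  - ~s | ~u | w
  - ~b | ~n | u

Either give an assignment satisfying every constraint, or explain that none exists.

Unit clause (s) forces s = True.
In (~q | ~s) only ~q is left, so q = False.
Set w = True.
  then (~m | q | ~w) forces m = False.
  then (b | m | q | ~w) forces b = True.
  then (~b | m | ~n | ~w) forces n = False.
  then (~b | q | ~u) forces u = False.
All clauses satisfied.

w: True, b: True, n: False, s: True, m: False, u: False, q: False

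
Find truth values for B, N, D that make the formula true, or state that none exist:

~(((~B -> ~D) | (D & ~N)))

B = False, N = True, D = True

  ~(((~B -> ~D) | (D & ~N))) = True
    (~B -> ~D) | (D & ~N) = False
      ~B -> ~D = False
        ~B = True
        ~D = False
      D & ~N = False
        ~N = False
The formula evaluates to True.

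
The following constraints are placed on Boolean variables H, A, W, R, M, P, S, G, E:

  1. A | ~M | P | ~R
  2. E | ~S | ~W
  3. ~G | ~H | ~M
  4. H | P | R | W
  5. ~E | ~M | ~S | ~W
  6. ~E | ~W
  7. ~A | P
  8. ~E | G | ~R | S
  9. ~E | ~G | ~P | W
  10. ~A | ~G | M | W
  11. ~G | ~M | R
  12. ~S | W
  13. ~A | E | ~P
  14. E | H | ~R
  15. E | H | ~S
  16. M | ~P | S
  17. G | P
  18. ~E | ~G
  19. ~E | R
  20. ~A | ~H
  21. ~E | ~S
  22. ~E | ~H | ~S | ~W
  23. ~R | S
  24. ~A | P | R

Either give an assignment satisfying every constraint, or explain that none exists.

H = True, A = False, W = True, R = False, M = False, P = False, S = False, G = True, E = False

Set H = True.
  then (~A | ~H) forces A = False.
Set W = True.
  then (~E | ~W) forces E = False.
  then (E | ~S | ~W) forces S = False.
  then (~R | S) forces R = False.
Set M = False.
  then (M | ~P | S) forces P = False.
  then (G | P) forces G = True.
All clauses satisfied.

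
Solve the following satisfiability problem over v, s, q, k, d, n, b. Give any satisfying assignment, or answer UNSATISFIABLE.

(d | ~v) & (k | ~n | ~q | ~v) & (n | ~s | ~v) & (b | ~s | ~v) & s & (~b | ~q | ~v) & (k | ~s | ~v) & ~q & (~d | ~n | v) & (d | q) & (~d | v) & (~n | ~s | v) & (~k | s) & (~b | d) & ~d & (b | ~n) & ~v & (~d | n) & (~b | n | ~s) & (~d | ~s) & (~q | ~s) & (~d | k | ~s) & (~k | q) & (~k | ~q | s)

Unsatisfiable

Case s = True:
  (~q) forces q = False.
  (d | q) forces d = True.
  Clause (~d) is falsified — contradiction.
Case s = False:
  Clause (s) is falsified — contradiction.
Both cases fail, so the formula is unsatisfiable.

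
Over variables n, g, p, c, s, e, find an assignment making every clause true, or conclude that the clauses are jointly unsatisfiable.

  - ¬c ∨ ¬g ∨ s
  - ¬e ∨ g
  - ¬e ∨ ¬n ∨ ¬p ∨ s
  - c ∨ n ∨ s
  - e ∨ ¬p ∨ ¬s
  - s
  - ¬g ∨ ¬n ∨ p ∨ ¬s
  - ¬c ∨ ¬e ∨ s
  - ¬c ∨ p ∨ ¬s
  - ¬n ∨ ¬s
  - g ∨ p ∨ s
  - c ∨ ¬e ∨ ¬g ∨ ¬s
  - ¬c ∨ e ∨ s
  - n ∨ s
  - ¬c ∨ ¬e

n: False; g: True; p: False; c: False; s: True; e: False

Unit clause (s) forces s = True.
In (¬n ∨ ¬s) only ¬n is left, so n = False.
Set g = True.
Try p = True:
  (e ∨ ¬p ∨ ¬s) forces e = True.
  (c ∨ ¬e ∨ ¬g ∨ ¬s) forces c = True.
  clause (¬c ∨ ¬e) is falsified — backtrack.
So p = False.
  then (¬c ∨ p ∨ ¬s) forces c = False.
  then (c ∨ ¬e ∨ ¬g ∨ ¬s) forces e = False.
All clauses satisfied.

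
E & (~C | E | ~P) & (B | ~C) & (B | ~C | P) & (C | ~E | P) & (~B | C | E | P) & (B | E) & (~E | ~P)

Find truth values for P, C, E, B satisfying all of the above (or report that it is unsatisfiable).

P=F, C=T, E=T, B=T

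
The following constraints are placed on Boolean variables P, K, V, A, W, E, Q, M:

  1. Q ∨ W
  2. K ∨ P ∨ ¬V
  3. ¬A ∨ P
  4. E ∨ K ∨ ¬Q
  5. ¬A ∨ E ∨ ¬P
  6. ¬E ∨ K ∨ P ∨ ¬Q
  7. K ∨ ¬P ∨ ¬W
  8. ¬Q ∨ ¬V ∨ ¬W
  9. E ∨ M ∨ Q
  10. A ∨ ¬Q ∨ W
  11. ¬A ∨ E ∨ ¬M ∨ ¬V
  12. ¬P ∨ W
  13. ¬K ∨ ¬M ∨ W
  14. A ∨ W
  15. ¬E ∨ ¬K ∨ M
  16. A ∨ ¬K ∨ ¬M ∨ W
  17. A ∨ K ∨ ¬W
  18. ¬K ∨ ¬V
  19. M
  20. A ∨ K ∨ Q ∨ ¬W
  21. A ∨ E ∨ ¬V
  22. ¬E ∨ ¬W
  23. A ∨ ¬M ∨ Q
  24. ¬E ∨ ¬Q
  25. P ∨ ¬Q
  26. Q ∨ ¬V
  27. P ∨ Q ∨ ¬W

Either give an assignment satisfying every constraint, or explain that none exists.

Unit clause (M) forces M = True.
Set P = True.
  then (¬P ∨ W) forces W = True.
  then (¬E ∨ ¬W) forces E = False.
  then (¬A ∨ E ∨ ¬P) forces A = False.
  then (K ∨ ¬P ∨ ¬W) forces K = True.
  then (¬K ∨ ¬V) forces V = False.
  then (A ∨ ¬M ∨ Q) forces Q = True.
All clauses satisfied.

P = True; K = True; V = False; A = False; W = True; E = False; Q = True; M = True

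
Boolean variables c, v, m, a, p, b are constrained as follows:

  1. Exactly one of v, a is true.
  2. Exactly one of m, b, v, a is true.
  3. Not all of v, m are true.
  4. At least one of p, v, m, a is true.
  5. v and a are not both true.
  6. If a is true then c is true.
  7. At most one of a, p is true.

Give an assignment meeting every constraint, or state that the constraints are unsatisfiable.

c=F, v=T, m=F, a=F, p=T, b=F

  (1) {v, a}: 1 true — exactly one ✓
  (2) {m, b, v, a}: 1 true — exactly one ✓
  (3) {v, m}: 1/2 true — not all ✓
  (4) {p, v, m, a}: 2 true — at least one ✓
  (5) v=T, a=F — not both ✓
  (6) a=F ⇒ c: vacuous ✓
  (7) {a, p}: 1 true — at most one ✓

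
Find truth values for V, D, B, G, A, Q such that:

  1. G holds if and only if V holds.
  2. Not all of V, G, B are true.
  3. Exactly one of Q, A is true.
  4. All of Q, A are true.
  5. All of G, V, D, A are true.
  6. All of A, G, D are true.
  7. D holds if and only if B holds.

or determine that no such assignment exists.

Case A = True:
  (3) with A=T forces Q = False.
  Constraint (4) is violated (Q=F) — contradiction.
Case A = False:
  Constraint (4) is violated (A=F) — contradiction.
Both cases fail — unsatisfiable.

No satisfying assignment exists.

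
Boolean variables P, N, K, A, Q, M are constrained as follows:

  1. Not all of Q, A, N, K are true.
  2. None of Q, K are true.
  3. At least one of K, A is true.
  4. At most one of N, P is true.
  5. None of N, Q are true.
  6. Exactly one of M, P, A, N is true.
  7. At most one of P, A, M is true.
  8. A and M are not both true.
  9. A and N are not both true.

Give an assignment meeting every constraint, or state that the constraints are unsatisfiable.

P: False, N: False, K: False, A: True, Q: False, M: False

  (1) {Q, A, N, K}: 1/4 true — not all ✓
  (2) {Q, K}: 0 true — none ✓
  (3) {K, A}: 1 true — at least one ✓
  (4) {N, P}: 0 true — at most one ✓
  (5) {N, Q}: 0 true — none ✓
  (6) {M, P, A, N}: 1 true — exactly one ✓
  (7) {P, A, M}: 1 true — at most one ✓
  (8) A=T, M=F — not both ✓
  (9) A=T, N=F — not both ✓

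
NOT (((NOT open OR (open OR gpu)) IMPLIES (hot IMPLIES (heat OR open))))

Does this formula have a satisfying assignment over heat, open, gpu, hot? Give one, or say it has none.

heat=F, open=F, gpu=T, hot=T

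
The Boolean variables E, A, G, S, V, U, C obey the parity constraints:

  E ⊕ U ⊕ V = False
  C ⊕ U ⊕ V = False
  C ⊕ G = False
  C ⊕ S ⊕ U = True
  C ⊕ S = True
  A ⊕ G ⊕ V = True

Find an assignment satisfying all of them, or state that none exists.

E = False; A = True; G = False; S = True; V = False; U = False; C = False

E ⊕ U ⊕ V = F ⊕ F ⊕ F = False ✓
C ⊕ U ⊕ V = F ⊕ F ⊕ F = False ✓
C ⊕ G = F ⊕ F = False ✓
C ⊕ S ⊕ U = F ⊕ T ⊕ F = True ✓
C ⊕ S = F ⊕ T = True ✓
A ⊕ G ⊕ V = T ⊕ F ⊕ F = True ✓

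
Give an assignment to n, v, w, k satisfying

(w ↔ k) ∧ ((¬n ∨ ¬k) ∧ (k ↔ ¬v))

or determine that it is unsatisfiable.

n: False, v: False, w: True, k: True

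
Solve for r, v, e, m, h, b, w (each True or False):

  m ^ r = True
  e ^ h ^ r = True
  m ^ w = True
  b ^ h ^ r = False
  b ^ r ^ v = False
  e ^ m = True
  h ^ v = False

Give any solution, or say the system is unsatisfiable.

r: True, v: True, e: True, m: False, h: True, b: False, w: True

m ^ r = F ^ T = True ✓
e ^ h ^ r = T ^ T ^ T = True ✓
m ^ w = F ^ T = True ✓
b ^ h ^ r = F ^ T ^ T = False ✓
b ^ r ^ v = F ^ T ^ T = False ✓
e ^ m = T ^ F = True ✓
h ^ v = T ^ T = False ✓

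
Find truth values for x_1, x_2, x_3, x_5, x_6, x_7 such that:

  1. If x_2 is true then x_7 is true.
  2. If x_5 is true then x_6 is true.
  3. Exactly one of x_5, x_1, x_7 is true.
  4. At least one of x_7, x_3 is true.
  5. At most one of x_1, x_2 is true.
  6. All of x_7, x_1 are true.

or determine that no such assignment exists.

Case x_1 = True:
  (3) with x_1=T forces x_5 = False.
  (3) with x_1=T forces x_7 = False.
  Constraint (6) is violated (x_7=F) — contradiction.
Case x_1 = False:
  Constraint (6) is violated (x_1=F) — contradiction.
Both cases fail — unsatisfiable.

No satisfying assignment exists.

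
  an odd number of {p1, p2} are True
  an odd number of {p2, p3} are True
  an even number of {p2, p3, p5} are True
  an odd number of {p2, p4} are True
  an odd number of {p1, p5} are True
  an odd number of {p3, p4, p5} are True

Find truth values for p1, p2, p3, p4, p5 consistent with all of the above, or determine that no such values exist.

p1 = False; p2 = True; p3 = False; p4 = False; p5 = True

{p1, p2}: 1 true → odd ✓
{p2, p3}: 1 true → odd ✓
{p2, p3, p5}: 2 true → even ✓
{p2, p4}: 1 true → odd ✓
{p1, p5}: 1 true → odd ✓
{p3, p4, p5}: 1 true → odd ✓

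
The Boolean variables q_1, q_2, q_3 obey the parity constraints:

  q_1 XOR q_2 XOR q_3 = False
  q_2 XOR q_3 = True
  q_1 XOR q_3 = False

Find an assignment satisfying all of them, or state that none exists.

q_1 = True; q_2 = False; q_3 = True

q_1 XOR q_2 XOR q_3 = T XOR F XOR T = False ✓
q_2 XOR q_3 = F XOR T = True ✓
q_1 XOR q_3 = T XOR T = False ✓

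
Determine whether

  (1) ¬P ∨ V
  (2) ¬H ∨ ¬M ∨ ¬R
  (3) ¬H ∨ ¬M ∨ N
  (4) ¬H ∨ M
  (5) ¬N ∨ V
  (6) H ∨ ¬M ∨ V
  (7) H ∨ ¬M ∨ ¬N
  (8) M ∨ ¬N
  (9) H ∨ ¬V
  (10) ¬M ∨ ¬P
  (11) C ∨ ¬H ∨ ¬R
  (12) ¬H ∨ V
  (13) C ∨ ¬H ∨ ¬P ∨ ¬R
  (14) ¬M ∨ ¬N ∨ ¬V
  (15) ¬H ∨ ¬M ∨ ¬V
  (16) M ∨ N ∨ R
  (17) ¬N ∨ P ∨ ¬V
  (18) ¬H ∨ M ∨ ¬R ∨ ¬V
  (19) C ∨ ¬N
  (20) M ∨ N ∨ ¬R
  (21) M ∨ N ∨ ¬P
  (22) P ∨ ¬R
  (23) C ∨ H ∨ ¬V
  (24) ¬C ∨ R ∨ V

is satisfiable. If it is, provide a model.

UNSATISFIABLE

Case V = True:
  (H ∨ ¬V) forces H = True.
  (¬H ∨ M) forces M = True.
  Clause (¬H ∨ ¬M ∨ ¬V) is falsified — contradiction.
Case V = False:
  (¬P ∨ V) forces P = False.
  (¬N ∨ V) forces N = False.
  (¬H ∨ V) forces H = False.
  (H ∨ ¬M ∨ V) forces M = False.
  (M ∨ N ∨ R) forces R = True.
  Clause (M ∨ N ∨ ¬R) is falsified — contradiction.
Both cases fail, so the formula is unsatisfiable.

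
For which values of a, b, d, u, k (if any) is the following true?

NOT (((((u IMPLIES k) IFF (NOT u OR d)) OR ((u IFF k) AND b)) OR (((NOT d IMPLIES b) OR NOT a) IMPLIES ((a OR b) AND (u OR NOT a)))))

a: False, b: False, d: True, u: True, k: False

  NOT (((((u IMPLIES k) IFF (NOT u OR d)) OR ((u IFF k) AND b)) OR (((NOT d IMPLIES b) OR NOT a) IMPLIES ((a OR b) AND (u OR NOT a))))) = True
    (((u IMPLIES k) IFF (NOT u OR d)) OR ((u IFF k) AND b)) OR (((NOT d IMPLIES b) OR NOT a) IMPLIES ((a OR b) AND (u OR NOT a))) = False
      ((u IMPLIES k) IFF (NOT u OR d)) OR ((u IFF k) AND b) = False
        (u IMPLIES k) IFF (NOT u OR d) = False
          u IMPLIES k = False
          NOT u OR d = True
            NOT u = False
        (u IFF k) AND b = False
          u IFF k = False
      ((NOT d IMPLIES b) OR NOT a) IMPLIES ((a OR b) AND (u OR NOT a)) = False
        (NOT d IMPLIES b) OR NOT a = True
          NOT d IMPLIES b = True
            NOT d = False
          NOT a = True
        (a OR b) AND (u OR NOT a) = False
          a OR b = False
          u OR NOT a = True
            NOT a = True
The formula evaluates to True.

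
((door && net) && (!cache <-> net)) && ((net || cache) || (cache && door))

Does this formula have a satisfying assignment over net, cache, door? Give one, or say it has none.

net = True; cache = False; door = True

  (door && net) && (!cache <-> net) = True
    door && net = True
    !cache <-> net = True
      !cache = True
  (net || cache) || (cache && door) = True
    net || cache = True
    cache && door = False
Both conjuncts True, so the formula holds.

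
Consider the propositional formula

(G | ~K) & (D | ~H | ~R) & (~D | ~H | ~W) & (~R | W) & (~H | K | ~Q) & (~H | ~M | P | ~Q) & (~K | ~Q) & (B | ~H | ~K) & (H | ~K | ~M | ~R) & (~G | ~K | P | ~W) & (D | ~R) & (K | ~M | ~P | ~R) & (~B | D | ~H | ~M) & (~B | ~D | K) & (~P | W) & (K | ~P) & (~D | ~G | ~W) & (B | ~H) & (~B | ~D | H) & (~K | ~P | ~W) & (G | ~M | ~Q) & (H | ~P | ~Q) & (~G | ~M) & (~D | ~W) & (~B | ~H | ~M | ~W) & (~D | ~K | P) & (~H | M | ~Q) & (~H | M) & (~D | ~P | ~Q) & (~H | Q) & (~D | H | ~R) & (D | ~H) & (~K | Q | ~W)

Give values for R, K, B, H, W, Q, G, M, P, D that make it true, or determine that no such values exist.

Try R = True:
  (~R | W) forces W = True.
  (D | ~R) forces D = True.
  clause (~D | ~W) is falsified — backtrack.
So R = False.
Set K = False.
  then (K | ~P) forces P = False.
Set B = True.
  then (~B | ~D | K) forces D = False.
  then (D | ~H) forces H = False.
Set W = True.
Set Q = False.
Set G = False.
Set M = True.
All clauses satisfied.

R = False, K = False, B = True, H = False, W = True, Q = False, G = False, M = True, P = False, D = False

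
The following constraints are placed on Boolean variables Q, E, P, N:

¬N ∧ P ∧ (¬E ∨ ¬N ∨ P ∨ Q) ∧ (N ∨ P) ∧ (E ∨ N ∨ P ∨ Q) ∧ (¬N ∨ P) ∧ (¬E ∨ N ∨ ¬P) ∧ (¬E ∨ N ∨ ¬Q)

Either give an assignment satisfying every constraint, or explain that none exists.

Unit clause (¬N) forces N = False.
Unit clause (P) forces P = True.
In (¬E ∨ N ∨ ¬P) only ¬E is left, so E = False.
Set Q = True.
Check each clause:
  (¬N): ¬N holds.
  (P): P holds.
  (¬E ∨ ¬N ∨ P ∨ Q): ¬E holds.
  (N ∨ P): P holds.
  (E ∨ N ∨ P ∨ Q): P holds.
  (¬N ∨ P): ¬N holds.
  (¬E ∨ N ∨ ¬P): ¬E holds.
  (¬E ∨ N ∨ ¬Q): ¬E holds.
All clauses satisfied.

Q = True, E = False, P = True, N = False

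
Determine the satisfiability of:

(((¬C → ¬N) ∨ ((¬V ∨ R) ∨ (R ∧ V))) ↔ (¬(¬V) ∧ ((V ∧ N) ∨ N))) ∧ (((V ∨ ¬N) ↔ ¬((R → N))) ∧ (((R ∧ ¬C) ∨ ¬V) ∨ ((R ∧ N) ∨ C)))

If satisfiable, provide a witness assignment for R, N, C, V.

UNSATISFIABLE

Case N = True: the formula simplifies to ((C ∨ ((¬V ∨ R) ∨ (R ∧ V))) ↔ ¬(¬V)) ∧ (¬V ∧ (((R ∧ ¬C) ∨ ¬V) ∨ (R ∨ C))).
  V = True: the conjunct ¬V is False.
  V = False: the conjunct (C ∨ ((¬V ∨ R) ∨ (R ∧ V))) ↔ ¬(¬V) becomes (C ∨ True) ↔ ¬True = False.
Case N = False: the conjunct ((¬C → ¬N) ∨ ((¬V ∨ R) ∨ (R ∧ V))) ↔ (¬(¬V) ∧ ((V ∧ N) ∨ N)) becomes (True ∨ ((¬V ∨ R) ∨ (R ∧ V))) ↔ (¬(¬V) ∧ False) = False.
Both cases fail — unsatisfiable.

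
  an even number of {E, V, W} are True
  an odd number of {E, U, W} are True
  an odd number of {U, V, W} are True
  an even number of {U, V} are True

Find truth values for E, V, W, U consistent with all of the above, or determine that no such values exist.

Unsatisfiable — no assignment works.

Adding constraints 1, 2, 4 mod 2: every variable appears an even number of times on the left, so the left side is 0.
But the right sides sum to 1 (mod 2). 0 ≠ 1 — the system is inconsistent.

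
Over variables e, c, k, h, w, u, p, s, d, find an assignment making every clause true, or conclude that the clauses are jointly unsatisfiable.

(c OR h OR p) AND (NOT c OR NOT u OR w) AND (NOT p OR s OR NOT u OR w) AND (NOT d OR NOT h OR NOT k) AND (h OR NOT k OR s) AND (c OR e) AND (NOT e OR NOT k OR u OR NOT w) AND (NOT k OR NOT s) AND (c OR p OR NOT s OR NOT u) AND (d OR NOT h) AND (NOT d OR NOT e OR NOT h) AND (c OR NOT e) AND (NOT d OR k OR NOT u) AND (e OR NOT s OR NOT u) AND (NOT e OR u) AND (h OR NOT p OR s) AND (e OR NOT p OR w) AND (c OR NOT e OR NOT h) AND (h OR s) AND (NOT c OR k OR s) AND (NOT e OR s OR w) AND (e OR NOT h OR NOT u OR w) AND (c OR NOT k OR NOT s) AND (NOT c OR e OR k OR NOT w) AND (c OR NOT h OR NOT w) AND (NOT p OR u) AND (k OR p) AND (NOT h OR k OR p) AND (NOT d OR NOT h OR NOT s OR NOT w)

Set e = True.
  then (c OR NOT e) forces c = True.
  then (NOT e OR u) forces u = True.
  then (NOT c OR NOT u OR w) forces w = True.
Try k = True:
  (NOT k OR NOT s) forces s = False.
  (h OR NOT k OR s) forces h = True.
  (NOT d OR NOT h OR NOT k) forces d = False.
  clause (d OR NOT h) is falsified — backtrack.
So k = False.
  then (NOT d OR k OR NOT u) forces d = False.
  then (NOT c OR k OR s) forces s = True.
  then (k OR p) forces p = True.
  then (d OR NOT h) forces h = False.
All clauses satisfied.

e = True, c = True, k = False, h = False, w = True, u = True, p = True, s = True, d = False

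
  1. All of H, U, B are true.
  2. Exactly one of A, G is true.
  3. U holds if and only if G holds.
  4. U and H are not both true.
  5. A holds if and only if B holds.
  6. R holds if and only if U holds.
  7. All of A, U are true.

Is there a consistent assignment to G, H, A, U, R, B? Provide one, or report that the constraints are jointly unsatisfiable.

Case H = True:
  (1) forces U = True.
  Constraint (4) is violated (U=T, H=T) — contradiction.
Case H = False:
  Constraint (1) is violated (H=F) — contradiction.
Both cases fail — unsatisfiable.

No satisfying assignment exists.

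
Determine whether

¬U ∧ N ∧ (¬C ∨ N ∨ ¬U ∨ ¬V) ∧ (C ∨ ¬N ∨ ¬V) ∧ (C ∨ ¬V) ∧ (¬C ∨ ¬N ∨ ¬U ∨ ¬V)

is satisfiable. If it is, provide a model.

Unit clause (¬U) forces U = False.
Unit clause (N) forces N = True.
Set C = True.
Set V = True.
Check each clause:
  (¬U): ¬U holds.
  (N): N holds.
  (¬C ∨ N ∨ ¬U ∨ ¬V): N holds.
  (C ∨ ¬N ∨ ¬V): C holds.
  (C ∨ ¬V): C holds.
  (¬C ∨ ¬N ∨ ¬U ∨ ¬V): ¬U holds.
All clauses satisfied.

C = True; V = True; U = False; N = True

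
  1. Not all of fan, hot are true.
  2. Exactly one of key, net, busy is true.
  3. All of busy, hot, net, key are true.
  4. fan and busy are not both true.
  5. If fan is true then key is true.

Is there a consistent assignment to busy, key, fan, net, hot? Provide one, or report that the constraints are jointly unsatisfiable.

No satisfying assignment exists.

Case key = True:
  (2) with key=T forces net = False.
  Constraint (3) is violated (net=F) — contradiction.
Case key = False:
  Constraint (3) is violated (key=F) — contradiction.
Both cases fail — unsatisfiable.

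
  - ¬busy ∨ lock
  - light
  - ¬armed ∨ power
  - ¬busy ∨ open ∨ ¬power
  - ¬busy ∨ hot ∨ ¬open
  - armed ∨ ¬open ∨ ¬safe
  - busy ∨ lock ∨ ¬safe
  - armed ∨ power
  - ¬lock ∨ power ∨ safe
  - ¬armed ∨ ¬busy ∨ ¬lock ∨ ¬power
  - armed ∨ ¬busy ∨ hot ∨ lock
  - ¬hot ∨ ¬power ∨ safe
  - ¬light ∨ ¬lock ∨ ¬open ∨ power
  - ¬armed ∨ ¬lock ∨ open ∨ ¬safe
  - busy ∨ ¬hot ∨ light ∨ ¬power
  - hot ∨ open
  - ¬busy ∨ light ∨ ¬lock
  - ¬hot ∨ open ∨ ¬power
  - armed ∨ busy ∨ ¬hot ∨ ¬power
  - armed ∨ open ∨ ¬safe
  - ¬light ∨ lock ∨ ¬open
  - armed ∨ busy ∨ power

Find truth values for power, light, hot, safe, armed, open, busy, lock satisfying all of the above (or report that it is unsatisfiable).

power = True; light = True; hot = True; safe = True; armed = True; open = True; busy = False; lock = True

Unit clause (light) forces light = True.
Try power = False:
  (¬armed ∨ power) forces armed = False.
  clause (armed ∨ power) is falsified — backtrack.
So power = True.
Set hot = True.
  then (¬hot ∨ ¬power ∨ safe) forces safe = True.
  then (¬hot ∨ open ∨ ¬power) forces open = True.
  then (¬light ∨ lock ∨ ¬open) forces lock = True.
  then (armed ∨ ¬open ∨ ¬safe) forces armed = True.
  then (¬armed ∨ ¬busy ∨ ¬lock ∨ ¬power) forces busy = False.
All clauses satisfied.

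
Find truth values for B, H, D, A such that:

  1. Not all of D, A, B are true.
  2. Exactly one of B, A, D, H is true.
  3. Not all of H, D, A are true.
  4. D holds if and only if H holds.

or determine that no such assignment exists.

B: True; H: False; D: False; A: False

  (1) {D, A, B}: 1/3 true — not all ✓
  (2) {B, A, D, H}: 1 true — exactly one ✓
  (3) {H, D, A}: 0/3 true — not all ✓
  (4) D=F, H=F — same ✓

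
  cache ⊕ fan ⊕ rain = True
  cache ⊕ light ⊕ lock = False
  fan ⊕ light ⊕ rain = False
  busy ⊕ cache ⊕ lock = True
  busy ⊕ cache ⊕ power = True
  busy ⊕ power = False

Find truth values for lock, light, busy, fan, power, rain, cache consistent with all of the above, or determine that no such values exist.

lock = True, light = False, busy = True, fan = False, power = True, rain = False, cache = True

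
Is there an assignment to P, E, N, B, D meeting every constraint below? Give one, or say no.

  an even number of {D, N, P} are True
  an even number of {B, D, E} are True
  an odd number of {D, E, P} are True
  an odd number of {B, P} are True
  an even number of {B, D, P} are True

P: True; E: True; N: False; B: False; D: True

{D, N, P}: 2 true → even ✓
{B, D, E}: 2 true → even ✓
{D, E, P}: 3 true → odd ✓
{B, P}: 1 true → odd ✓
{B, D, P}: 2 true → even ✓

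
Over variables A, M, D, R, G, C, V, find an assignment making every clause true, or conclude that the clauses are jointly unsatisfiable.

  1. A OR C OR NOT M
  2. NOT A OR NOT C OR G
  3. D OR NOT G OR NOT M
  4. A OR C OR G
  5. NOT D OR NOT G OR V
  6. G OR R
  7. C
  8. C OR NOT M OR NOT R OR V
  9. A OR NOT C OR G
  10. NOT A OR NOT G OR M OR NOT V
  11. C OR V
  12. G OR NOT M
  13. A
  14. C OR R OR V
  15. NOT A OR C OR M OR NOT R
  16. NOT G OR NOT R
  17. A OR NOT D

A = True, M = True, D = True, R = False, G = True, C = True, V = True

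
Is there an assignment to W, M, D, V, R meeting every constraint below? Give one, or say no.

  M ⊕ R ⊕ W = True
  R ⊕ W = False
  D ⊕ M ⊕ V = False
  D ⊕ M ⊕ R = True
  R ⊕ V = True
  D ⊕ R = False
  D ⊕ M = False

W = True, M = True, D = True, V = False, R = True

M ⊕ R ⊕ W = T ⊕ T ⊕ T = True ✓
R ⊕ W = T ⊕ T = False ✓
D ⊕ M ⊕ V = T ⊕ T ⊕ F = False ✓
D ⊕ M ⊕ R = T ⊕ T ⊕ T = True ✓
R ⊕ V = T ⊕ F = True ✓
D ⊕ R = T ⊕ T = False ✓
D ⊕ M = T ⊕ T = False ✓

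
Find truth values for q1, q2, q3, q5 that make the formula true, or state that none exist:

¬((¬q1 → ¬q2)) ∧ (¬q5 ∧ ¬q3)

q1: False; q2: True; q3: False; q5: False

  ¬((¬q1 → ¬q2)) = True
    ¬q1 → ¬q2 = False
      ¬q1 = True
      ¬q2 = False
  ¬q5 ∧ ¬q3 = True
    ¬q5 = True
    ¬q3 = True
Both conjuncts True, so the formula holds.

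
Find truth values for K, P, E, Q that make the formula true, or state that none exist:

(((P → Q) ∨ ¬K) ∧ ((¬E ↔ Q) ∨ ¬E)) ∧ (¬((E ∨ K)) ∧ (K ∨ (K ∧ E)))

No satisfying assignment exists.

Case K = True: the conjunct ¬((E ∨ K)) becomes ¬((E ∨ True)) = False.
Case K = False: the conjunct K ∨ (K ∧ E) becomes False ∨ (False ∧ E) = False.
Both cases fail — unsatisfiable.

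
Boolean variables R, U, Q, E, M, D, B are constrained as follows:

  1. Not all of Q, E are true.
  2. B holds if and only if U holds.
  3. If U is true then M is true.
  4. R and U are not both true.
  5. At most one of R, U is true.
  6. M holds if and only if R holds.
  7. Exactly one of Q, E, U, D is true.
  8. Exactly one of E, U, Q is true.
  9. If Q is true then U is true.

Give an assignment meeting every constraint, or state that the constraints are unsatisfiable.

R=T, U=F, Q=F, E=T, M=T, D=F, B=F

  (1) {Q, E}: 1/2 true — not all ✓
  (2) B=F, U=F — same ✓
  (3) U=F ⇒ M: vacuous ✓
  (4) R=T, U=F — not both ✓
  (5) {R, U}: 1 true — at most one ✓
  (6) M=T, R=T — same ✓
  (7) {Q, E, U, D}: 1 true — exactly one ✓
  (8) {E, U, Q}: 1 true — exactly one ✓
  (9) Q=F ⇒ U: vacuous ✓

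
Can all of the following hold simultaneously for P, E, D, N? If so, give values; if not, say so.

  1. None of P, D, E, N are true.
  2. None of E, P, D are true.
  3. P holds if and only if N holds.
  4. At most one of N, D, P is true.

P=F; E=F; D=F; N=F

  (1) {P, D, E, N}: 0 true — none ✓
  (2) {E, P, D}: 0 true — none ✓
  (3) P=F, N=F — same ✓
  (4) {N, D, P}: 0 true — at most one ✓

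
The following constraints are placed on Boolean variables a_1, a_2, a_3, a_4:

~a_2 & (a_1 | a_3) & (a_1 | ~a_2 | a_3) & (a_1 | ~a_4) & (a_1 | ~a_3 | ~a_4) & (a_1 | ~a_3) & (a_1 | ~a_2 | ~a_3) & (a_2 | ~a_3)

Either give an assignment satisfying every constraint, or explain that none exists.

a_1=T, a_2=F, a_3=F, a_4=T

Unit clause (~a_2) forces a_2 = False.
In (a_2 | ~a_3) only ~a_3 is left, so a_3 = False.
In (a_1 | a_3) only a_1 is left, so a_1 = True.
Set a_4 = True.
Check each clause:
  (~a_2): ~a_2 holds.
  (a_1 | a_3): a_1 holds.
  (a_1 | ~a_2 | a_3): a_1 holds.
  (a_1 | ~a_4): a_1 holds.
  (a_1 | ~a_3 | ~a_4): a_1 holds.
  (a_1 | ~a_3): a_1 holds.
  (a_1 | ~a_2 | ~a_3): a_1 holds.
  (a_2 | ~a_3): ~a_3 holds.
All clauses satisfied.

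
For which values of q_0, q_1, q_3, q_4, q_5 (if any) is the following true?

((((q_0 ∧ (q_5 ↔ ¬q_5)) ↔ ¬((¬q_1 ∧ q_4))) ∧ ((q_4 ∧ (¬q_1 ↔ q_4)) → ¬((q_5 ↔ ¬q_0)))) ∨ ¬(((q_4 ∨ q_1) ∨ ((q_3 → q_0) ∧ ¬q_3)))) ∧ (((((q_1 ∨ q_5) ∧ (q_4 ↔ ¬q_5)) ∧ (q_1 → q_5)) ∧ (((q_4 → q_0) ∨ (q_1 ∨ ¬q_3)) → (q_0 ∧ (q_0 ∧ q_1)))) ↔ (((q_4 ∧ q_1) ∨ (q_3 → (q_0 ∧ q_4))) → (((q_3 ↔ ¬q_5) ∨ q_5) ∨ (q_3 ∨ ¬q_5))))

Unsatisfiable — no assignment works.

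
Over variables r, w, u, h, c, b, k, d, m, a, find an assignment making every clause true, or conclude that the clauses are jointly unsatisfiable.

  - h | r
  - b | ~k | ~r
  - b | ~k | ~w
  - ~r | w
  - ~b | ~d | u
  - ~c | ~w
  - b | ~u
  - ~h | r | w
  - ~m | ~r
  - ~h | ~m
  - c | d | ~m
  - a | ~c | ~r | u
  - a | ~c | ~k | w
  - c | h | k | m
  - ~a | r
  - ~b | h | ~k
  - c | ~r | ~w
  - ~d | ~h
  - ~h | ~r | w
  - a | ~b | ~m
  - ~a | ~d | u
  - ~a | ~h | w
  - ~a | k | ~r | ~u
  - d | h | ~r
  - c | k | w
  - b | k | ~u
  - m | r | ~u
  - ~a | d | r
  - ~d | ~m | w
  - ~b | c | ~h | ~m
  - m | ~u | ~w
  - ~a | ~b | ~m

r: False, w: True, u: False, h: True, c: False, b: True, k: False, d: False, m: False, a: False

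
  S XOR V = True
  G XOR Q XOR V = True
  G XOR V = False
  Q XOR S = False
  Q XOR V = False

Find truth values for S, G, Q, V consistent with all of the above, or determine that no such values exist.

Adding constraints 1, 4, 5 mod 2: every variable appears an even number of times on the left, so the left side is 0.
But the right sides sum to 1 (mod 2). 0 ≠ 1 — the system is inconsistent.

Unsatisfiable — no assignment works.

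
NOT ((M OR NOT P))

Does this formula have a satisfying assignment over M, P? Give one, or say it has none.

M=F; P=T

  NOT ((M OR NOT P)) = True
    M OR NOT P = False
      NOT P = False
The formula evaluates to True.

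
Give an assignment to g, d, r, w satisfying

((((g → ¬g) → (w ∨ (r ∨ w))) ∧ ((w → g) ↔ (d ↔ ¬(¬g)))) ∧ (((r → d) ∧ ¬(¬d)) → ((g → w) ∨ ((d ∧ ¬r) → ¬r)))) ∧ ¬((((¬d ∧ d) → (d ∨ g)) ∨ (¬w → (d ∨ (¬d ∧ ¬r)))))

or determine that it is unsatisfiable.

UNSATISFIABLE

The conjunct ¬((((¬d ∧ d) → (d ∨ g)) ∨ (¬w → (d ∨ (¬d ∧ ¬r))))) is unsatisfiable on its own:
  d = True: this becomes ¬((True ∨ True)) = False.
  d = False: this becomes ¬((True ∨ (¬w → ¬r))) = False.
So the whole conjunction is unsatisfiable.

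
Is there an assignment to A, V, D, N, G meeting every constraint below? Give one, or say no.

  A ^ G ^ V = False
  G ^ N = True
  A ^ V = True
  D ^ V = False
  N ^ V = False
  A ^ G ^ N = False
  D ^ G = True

A=T, V=F, D=F, N=F, G=T

A ^ G ^ V = T ^ T ^ F = False ✓
G ^ N = T ^ F = True ✓
A ^ V = T ^ F = True ✓
D ^ V = F ^ F = False ✓
N ^ V = F ^ F = False ✓
A ^ G ^ N = T ^ T ^ F = False ✓
D ^ G = F ^ T = True ✓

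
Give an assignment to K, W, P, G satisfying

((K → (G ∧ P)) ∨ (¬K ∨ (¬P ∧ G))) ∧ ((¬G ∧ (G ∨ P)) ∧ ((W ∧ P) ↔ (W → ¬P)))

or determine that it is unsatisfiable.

The conjunct (W ∧ P) ↔ (W → ¬P) is unsatisfiable on its own:
  W=F, P=F: evaluates to False.
  W=F, P=T: evaluates to False.
  W=T, P=F: evaluates to False.
  W=T, P=T: evaluates to False.
So the whole conjunction is unsatisfiable.

No satisfying assignment exists.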